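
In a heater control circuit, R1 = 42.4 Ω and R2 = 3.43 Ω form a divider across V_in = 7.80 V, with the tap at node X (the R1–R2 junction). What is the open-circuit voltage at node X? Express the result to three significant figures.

V_th ≈ 0.584 V

With X open, the divider is unloaded: V_th = 7.80 × 3.43/45.83 = 0.5838 V.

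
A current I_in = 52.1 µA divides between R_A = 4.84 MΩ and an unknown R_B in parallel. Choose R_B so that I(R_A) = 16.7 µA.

R_B ≈ 2.28 MΩ

Two-branch current divider: I_A = I_in · R_B/(R_A + R_B).
16.7/52.1 = R_B/(R_A + R_B) → R_B = R_A · (0.3205)/(1 − 0.3205) = 4.84 × 0.4718 = 2.283 MΩ.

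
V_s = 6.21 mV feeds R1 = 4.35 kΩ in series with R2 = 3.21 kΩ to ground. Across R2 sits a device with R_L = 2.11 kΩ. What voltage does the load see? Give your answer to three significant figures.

V_out ≈ 1.41 mV

First combine the lower leg with the load: R2 ‖ R_L = 1.273 kΩ.
Then V_out = V_s · R2'/(R1 + R2') = 6.21 × 1.273/5.623 = 1.406 mV.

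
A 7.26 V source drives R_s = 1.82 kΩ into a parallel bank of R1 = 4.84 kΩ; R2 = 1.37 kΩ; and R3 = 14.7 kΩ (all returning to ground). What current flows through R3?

I ≈ 0.175 mA

Parallel bank: R_p = 1/(1/4.84 + 1/1.37 + 1/14.7) = 0.9955 kΩ.
V_A = 7.26 × 0.9955/2.815 = 2.567 V.
I(R3) = V_A / R3 = 2.567/14.7 = 0.1746 mA.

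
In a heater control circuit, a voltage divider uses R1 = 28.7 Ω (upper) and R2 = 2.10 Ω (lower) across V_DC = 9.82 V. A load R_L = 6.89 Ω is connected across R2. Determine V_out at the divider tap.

First combine the lower leg with the load: R2 ‖ R_L = 1.609 Ω.
Then V_out = V_DC · R2'/(R1 + R2') = 9.82 × 1.609/30.31 = 0.5214 V.

V_out ≈ 0.521 V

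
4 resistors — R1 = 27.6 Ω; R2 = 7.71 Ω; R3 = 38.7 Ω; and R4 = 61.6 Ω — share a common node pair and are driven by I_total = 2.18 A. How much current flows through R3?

ΣG = 1/27.6 + 1/7.71 + 1/38.7 + 1/61.6 = 0.2080.
By the current-divider rule, I = I_total · G_k/ΣG = 2.18 × 0.1242 = 0.2708 A.

I ≈ 0.271 A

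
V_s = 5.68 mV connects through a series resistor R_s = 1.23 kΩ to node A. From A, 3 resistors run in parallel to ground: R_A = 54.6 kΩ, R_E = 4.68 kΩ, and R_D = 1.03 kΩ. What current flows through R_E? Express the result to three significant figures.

Parallel bank: R_p = 1/(1/54.6 + 1/4.68 + 1/1.03) = 0.8313 kΩ.
V_A = 5.68 × 0.8313/2.061 = 2.291 mV.
Branch current I = V_A/R_E = 2.291/4.68 = 0.4895 µA.
(Equivalently: I_total = 2.755 µA, then current-divider fraction G_k/ΣG = 0.1776.)

I ≈ 0.489 µA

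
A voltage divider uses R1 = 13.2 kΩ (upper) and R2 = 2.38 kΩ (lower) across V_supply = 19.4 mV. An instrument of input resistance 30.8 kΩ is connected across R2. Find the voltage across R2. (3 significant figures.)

The load sits in parallel with R2, giving an effective lower resistance R2' = R2·R_L/(R2+R_L) = 2.209 kΩ.
Then V_out = V_supply · R2'/(R1 + R2') = 19.4 × 2.209/15.41 = 2.781 mV.
(Unloaded it would be 2.96 mV; the load pulls it down.)

V_out ≈ 2.78 mV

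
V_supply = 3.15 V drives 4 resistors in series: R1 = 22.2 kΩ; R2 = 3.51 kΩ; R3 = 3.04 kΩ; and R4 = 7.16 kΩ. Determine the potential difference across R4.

Series total: ΣR = 22.2 + 3.51 + 3.04 + 7.16 = 35.91 kΩ.
Voltage divider: V = V_supply · (7.160 / 35.91) = 3.15 × 0.1994 = 0.6281 V.

V ≈ 0.628 V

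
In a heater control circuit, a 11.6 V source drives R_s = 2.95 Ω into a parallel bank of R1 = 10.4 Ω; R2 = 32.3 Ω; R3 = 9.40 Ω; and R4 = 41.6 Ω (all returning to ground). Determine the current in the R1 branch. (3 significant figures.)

I ≈ 0.634 A

Equivalent of the parallel group: R_p = 3.883 Ω.
Node voltage V_A = V_CC · R_p/(R_s + R_p) = 11.6 × 0.5683 = 6.592 V.
Branch current I = V_A/R1 = 6.592/10.4 = 0.6338 A.
(Equivalently: I_total = 1.698 A, then current-divider fraction G_k/ΣG = 0.3734.)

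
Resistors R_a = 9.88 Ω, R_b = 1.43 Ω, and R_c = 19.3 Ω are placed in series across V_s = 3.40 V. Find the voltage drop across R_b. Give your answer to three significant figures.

V ≈ 0.159 V

Total series resistance ΣR = 9.88 + 1.43 + 19.3 = 30.61 Ω.
Voltage divider: V = V_s · (1.430 / 30.61) = 3.40 × 0.04672 = 0.1588 V.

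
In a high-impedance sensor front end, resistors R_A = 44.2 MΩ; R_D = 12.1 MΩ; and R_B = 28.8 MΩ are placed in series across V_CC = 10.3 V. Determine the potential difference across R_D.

ΣR = 44.2 + 12.1 + 28.8 = 85.10 MΩ.
Voltage divider: V = V_CC · (12.10 / 85.10) = 10.3 × 0.1422 = 1.465 V.

V ≈ 1.46 V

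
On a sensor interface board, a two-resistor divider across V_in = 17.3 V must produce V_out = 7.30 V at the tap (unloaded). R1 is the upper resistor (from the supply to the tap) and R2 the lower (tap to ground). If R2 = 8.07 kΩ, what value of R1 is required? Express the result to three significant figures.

The divider ratio is R2/(R1+R2) = 7.30/17.3 = 0.4220.
So R1 = R2 · (V_in/V_out − 1) = 8.07 × (17.3/7.30 − 1) = 8.07 × 1.370 = 11.05 kΩ.

R1 ≈ 11.1 kΩ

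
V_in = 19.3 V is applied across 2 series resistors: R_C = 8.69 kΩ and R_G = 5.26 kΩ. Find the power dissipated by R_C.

P ≈ 16.6 mW

ΣR = 13.95 kΩ → I = 19.3/13.95 = 1.384 mA.
P(R_C) = I²·R_C = (1.384)² × 8.69 = 16.63 mW.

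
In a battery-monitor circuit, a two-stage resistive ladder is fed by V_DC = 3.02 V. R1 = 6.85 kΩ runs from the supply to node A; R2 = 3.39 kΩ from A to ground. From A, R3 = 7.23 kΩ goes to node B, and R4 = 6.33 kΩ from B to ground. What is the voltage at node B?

V_B ≈ 0.400 V

Looking into the second stage from A: R3 + R4 = 13.56 kΩ appears in parallel with R2.
R2 ‖ (R3+R4) = 2.712 kΩ.
First divider: V_A = V_DC · 2.712/(6.85 + 2.712) = 0.8565 V.
Then the unloaded second divider: V_B = V_A × R4/(R3+R4) = 0.8565 × 0.4668 = 0.3998 V.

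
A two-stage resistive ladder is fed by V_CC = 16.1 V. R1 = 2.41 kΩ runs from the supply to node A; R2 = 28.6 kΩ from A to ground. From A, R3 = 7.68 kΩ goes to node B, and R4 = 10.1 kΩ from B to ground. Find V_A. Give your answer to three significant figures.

The second stage (R3 + R4 = 17.78 kΩ) loads node A in parallel with R2.
R2 ‖ (R3+R4) = 10.96 kΩ.
V_A = 16.1 × 10.96/(2.41 + 10.96) = 13.20 V.

V_A ≈ 13.2 V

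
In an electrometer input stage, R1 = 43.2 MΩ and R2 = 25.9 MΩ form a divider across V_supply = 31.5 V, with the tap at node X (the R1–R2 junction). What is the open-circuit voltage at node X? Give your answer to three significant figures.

V_th is the unloaded tap voltage: V_supply · R2/(R1+R2) = 31.5 × 0.3748 = 11.81 V.

V_th ≈ 11.8 V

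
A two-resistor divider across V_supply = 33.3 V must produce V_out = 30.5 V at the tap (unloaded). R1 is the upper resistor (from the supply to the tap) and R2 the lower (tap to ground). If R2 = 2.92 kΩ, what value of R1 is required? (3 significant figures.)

V_out/V_supply = R2/(R1+R2) = 0.9159.
R1 = R2·(1/k − 1) = 2.92 × 0.09180 = 0.2681 kΩ.

R1 ≈ 0.268 kΩ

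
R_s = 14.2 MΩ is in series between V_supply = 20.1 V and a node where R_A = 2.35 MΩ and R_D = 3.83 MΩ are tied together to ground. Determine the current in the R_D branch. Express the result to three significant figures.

I ≈ 0.488 µA

Combine the parallel branches: R_p = (1/2.35 + 1/3.83)⁻¹ = 1.456 MΩ.
V_A by voltage divider: V_A = 20.1 × 1.456/(14.2 + 1.456) = 1.870 V.
Branch current I = V_A/R_D = 1.870/3.83 = 0.4882 µA.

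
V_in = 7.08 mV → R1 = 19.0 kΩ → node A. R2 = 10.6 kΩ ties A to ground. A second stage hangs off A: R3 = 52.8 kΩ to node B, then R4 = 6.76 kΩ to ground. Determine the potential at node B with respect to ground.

The second stage (R3 + R4 = 59.56 kΩ) loads node A in parallel with R2.
Effective lower resistance at A: R2 ‖ 59.56 = 8.999 kΩ.
V_A = 7.08 × 8.999/(19.0 + 8.999) = 2.275 mV.
Then the unloaded second divider: V_B = V_A × R4/(R3+R4) = 2.275 × 0.1135 = 0.2583 mV.

V_B ≈ 0.258 mV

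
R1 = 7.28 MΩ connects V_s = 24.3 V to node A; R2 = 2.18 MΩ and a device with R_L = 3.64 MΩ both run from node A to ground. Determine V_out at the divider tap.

The load sits in parallel with R2, giving an effective lower resistance R2' = R2·R_L/(R2+R_L) = 1.363 MΩ.
Now apply the divider: V_out = 24.3 × 0.1577 = 3.833 V.

V_out ≈ 3.83 V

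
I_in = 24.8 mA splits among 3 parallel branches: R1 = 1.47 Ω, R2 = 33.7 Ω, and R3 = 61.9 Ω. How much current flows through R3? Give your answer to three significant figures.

I ≈ 0.552 mA

Conductances: ΣG = 1/1.47 + 1/33.7 + 1/61.9 = 0.7261 (1/Ω).
Current divider: I(R3) = I_in · G_k/ΣG = 24.8 × (0.01616/0.7261) = 24.8 × 0.02225 = 0.5518 mA.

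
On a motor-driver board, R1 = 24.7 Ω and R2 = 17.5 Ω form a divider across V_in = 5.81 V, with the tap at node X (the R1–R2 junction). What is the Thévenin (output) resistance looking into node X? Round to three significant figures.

Looking into X with the source shorted: R_th = R1·R2/(R1+R2) = 24.70 × 17.5/42.20 = 10.24 Ω.

R_th ≈ 10.2 Ω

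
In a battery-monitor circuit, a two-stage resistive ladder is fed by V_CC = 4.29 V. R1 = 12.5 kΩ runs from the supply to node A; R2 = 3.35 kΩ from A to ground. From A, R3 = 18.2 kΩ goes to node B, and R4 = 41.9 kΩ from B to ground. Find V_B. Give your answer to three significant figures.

Node A sees R2 in parallel with the series input of stage 2, R3 + R4 = 60.10 kΩ.
Effective lower resistance at A: R2 ‖ 60.10 = 3.173 kΩ.
First divider: V_A = V_CC · 3.173/(12.5 + 3.173) = 0.8685 V.
Then the unloaded second divider: V_B = V_A × R4/(R3+R4) = 0.8685 × 0.6972 = 0.6055 V.

V_B ≈ 0.606 V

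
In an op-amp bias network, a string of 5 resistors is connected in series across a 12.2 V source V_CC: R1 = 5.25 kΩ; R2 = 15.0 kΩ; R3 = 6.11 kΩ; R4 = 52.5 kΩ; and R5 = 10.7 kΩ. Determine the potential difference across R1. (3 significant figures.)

V ≈ 0.715 V

Total series resistance ΣR = 5.25 + 15.0 + 6.11 + 52.5 + 10.7 = 89.56 kΩ.
By the voltage-divider rule, V = 12.2 × 5.250/89.56 = 0.7152 V.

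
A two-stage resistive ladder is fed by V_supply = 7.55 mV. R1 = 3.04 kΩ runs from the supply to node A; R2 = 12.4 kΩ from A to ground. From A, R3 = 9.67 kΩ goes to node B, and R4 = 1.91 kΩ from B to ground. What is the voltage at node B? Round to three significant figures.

Node A sees R2 in parallel with the series input of stage 2, R3 + R4 = 11.58 kΩ.
R2 ‖ (R3+R4) = 5.988 kΩ.
So V_A = 7.55 × 0.6633 = 5.008 mV.
Then the unloaded second divider: V_B = V_A × R4/(R3+R4) = 5.008 × 0.1649 = 0.8260 mV.

V_B ≈ 0.826 mV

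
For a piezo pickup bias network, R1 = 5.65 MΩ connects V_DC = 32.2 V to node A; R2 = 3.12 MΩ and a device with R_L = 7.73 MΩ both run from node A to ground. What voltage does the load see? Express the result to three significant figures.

The load sits in parallel with R2, giving an effective lower resistance R2' = R2·R_L/(R2+R_L) = 2.223 MΩ.
Now apply the divider: V_out = 32.2 × 0.2823 = 9.091 V.
(Unloaded it would be 11.5 V; the load pulls it down.)

V_out ≈ 9.09 V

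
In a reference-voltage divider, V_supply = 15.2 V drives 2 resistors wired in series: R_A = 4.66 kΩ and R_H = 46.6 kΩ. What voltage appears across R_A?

ΣR = 4.66 + 46.6 = 51.26 kΩ.
By the voltage-divider rule, V = 15.2 × 4.660/51.26 = 1.382 V.

V ≈ 1.38 V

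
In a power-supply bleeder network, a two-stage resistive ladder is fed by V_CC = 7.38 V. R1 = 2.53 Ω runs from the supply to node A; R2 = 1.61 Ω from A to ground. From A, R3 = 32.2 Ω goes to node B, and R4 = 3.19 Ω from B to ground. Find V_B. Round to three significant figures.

Node A sees R2 in parallel with the series input of stage 2, R3 + R4 = 35.39 Ω.
R2 ‖ (R3+R4) = 1.540 Ω.
V_A = 7.38 × 1.540/(2.53 + 1.540) = 2.792 V.
Then the unloaded second divider: V_B = V_A × R4/(R3+R4) = 2.792 × 0.09014 = 0.2517 V.

V_B ≈ 0.252 V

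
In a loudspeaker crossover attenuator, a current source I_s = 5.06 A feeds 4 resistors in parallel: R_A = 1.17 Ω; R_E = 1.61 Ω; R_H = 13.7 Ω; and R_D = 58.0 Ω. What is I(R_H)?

I ≈ 0.236 A

Conductances: ΣG = 1/1.17 + 1/1.61 + 1/13.7 + 1/58.0 = 1.566 (1/Ω).
Current divider: I(R_H) = I_s · G_k/ΣG = 5.06 × (0.07299/1.566) = 5.06 × 0.04661 = 0.2358 A.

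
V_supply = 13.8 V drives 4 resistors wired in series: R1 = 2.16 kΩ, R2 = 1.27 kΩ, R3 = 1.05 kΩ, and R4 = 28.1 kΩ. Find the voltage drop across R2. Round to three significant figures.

Total series resistance ΣR = 2.16 + 1.27 + 1.05 + 28.1 = 32.58 kΩ.
V = V_supply · R/ΣR = 13.8 × 0.03898 = 0.5379 V.

V ≈ 0.538 V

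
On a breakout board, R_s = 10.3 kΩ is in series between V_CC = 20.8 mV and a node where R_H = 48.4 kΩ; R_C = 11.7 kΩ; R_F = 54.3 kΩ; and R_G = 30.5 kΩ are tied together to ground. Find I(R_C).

I ≈ 0.678 µA

Equivalent of the parallel group: R_p = 6.356 kΩ.
Node voltage V_A = V_CC · R_p/(R_s + R_p) = 20.8 × 0.3816 = 7.937 mV.
I(R_C) = V_A / R_C = 7.937/11.7 = 0.6784 µA.
(Equivalently: I_total = 1.249 µA, then current-divider fraction G_k/ΣG = 0.5432.)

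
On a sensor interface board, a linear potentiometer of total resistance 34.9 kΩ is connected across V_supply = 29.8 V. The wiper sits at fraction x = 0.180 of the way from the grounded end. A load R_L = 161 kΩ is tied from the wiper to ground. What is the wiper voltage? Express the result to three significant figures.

The pot divides into 28.62 kΩ above the wiper and 6.282 kΩ below.
(x·R_p) ‖ R_L = 6.046 kΩ.
Loaded-divider output: V_out = 29.8 × 0.1744 = 5.198 V.

V_out ≈ 5.20 V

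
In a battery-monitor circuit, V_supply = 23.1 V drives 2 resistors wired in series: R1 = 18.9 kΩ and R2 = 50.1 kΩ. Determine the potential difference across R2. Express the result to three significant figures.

Total series resistance ΣR = 18.9 + 50.1 = 69.00 kΩ.
Voltage divider: V = V_supply · (50.10 / 69.00) = 23.1 × 0.7261 = 16.77 V.

V ≈ 16.8 V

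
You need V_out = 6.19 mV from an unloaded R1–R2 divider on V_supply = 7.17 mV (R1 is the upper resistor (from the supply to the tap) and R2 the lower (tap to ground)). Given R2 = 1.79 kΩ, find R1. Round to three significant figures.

R1 ≈ 0.283 kΩ

Required fraction k = V_out/V_supply = 0.8633.
Rearranging, R1 = R2·(1−k)/k = 1.79 × 0.1583 = 0.2834 kΩ.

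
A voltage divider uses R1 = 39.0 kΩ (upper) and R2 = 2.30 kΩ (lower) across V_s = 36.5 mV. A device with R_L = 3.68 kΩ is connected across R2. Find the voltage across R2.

V_out ≈ 1.28 mV

The load sits in parallel with R2, giving an effective lower resistance R2' = R2·R_L/(R2+R_L) = 1.415 kΩ.
Now apply the divider: V_out = 36.5 × 0.03502 = 1.278 mV.
(Unloaded it would be 2.03 mV; the load pulls it down.)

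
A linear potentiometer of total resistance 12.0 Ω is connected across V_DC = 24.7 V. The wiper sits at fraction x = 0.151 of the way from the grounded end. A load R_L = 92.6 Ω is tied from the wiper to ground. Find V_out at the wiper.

V_out ≈ 3.67 V

Lower segment x·R_p = 1.812 Ω; upper segment (1−x)·R_p = 10.19 Ω.
R_L loads the lower segment: effective lower R = 1.777 Ω.
Then V_out = V_DC · 1.777/(10.19 + 1.777) = 3.669 V.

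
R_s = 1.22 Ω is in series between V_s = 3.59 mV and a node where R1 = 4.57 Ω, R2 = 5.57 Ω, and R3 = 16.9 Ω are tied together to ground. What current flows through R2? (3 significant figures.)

I ≈ 0.414 mA

Parallel bank: R_p = 1/(1/4.57 + 1/5.57 + 1/16.9) = 2.186 Ω.
V_A by voltage divider: V_A = 3.59 × 2.186/(1.22 + 2.186) = 2.304 mV.
Branch current I = V_A/R2 = 2.304/5.57 = 0.4136 mA.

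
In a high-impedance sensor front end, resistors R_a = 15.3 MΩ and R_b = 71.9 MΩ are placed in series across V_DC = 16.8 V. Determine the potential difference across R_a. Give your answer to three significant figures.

V ≈ 2.95 V

Series total: ΣR = 15.3 + 71.9 = 87.20 MΩ.
By the voltage-divider rule, V = 16.8 × 15.30/87.20 = 2.948 V.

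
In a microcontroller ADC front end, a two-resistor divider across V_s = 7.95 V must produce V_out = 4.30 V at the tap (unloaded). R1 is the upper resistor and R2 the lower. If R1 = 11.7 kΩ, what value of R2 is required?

V_out/V_s = R2/(R1+R2) = 0.5409.
Rearranging, R2 = R1·k/(1−k) = 11.7 × 1.178 = 13.78 kΩ.

R2 ≈ 13.8 kΩ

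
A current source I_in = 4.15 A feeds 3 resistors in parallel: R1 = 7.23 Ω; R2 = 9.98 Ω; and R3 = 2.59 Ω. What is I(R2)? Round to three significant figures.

Total conductance ΣG = 1/7.23 + 1/9.98 + 1/2.59 = 0.6246 (units of 1/Ω).
By the current-divider rule, I = I_in · G_k/ΣG = 4.15 × 0.1604 = 0.6657 A.

I ≈ 0.666 A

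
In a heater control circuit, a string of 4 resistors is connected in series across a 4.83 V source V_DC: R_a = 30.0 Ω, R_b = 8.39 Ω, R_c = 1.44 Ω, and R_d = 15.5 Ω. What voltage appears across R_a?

V ≈ 2.62 V

Series total: ΣR = 30.0 + 8.39 + 1.44 + 15.5 = 55.33 Ω.
V = V_DC · R/ΣR = 4.83 × 0.5422 = 2.619 V.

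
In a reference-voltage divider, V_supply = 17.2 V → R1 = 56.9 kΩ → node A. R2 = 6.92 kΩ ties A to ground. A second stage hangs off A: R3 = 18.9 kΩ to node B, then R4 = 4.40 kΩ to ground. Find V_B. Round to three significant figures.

V_B ≈ 0.278 V

The second stage (R3 + R4 = 23.30 kΩ) loads node A in parallel with R2.
R2 ‖ (R3+R4) = 5.335 kΩ.
V_A = 17.2 × 5.335/(56.9 + 5.335) = 1.475 V.
Stage 2 is unloaded, so V_B = V_A · R4/(R3+R4) = 1.475 × 4.40/23.30 = 0.2785 V.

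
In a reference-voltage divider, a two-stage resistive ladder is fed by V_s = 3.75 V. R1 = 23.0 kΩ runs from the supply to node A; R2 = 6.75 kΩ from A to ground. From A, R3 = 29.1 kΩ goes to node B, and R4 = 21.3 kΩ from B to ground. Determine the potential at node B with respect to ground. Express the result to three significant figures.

Node A sees R2 in parallel with the series input of stage 2, R3 + R4 = 50.40 kΩ.
R2 ‖ (R3+R4) = 5.953 kΩ.
V_A = 3.75 × 5.953/(23.0 + 5.953) = 0.7710 V.
Then the unloaded second divider: V_B = V_A × R4/(R3+R4) = 0.7710 × 0.4226 = 0.3258 V.

V_B ≈ 0.326 V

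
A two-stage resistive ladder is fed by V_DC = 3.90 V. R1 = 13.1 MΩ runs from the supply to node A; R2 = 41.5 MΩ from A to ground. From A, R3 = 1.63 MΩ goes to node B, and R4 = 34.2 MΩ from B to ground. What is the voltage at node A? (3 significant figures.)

The second stage (R3 + R4 = 35.83 MΩ) loads node A in parallel with R2.
Effective lower resistance at A: R2 ‖ 35.83 = 19.23 MΩ.
V_A = 3.90 × 19.23/(13.1 + 19.23) = 2.320 V.

V_A ≈ 2.32 V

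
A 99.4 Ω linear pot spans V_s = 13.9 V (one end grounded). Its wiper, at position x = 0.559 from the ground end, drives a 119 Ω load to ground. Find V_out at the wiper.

Split the track: R_lower = x·R_p = 55.56 Ω, R_upper = (1−x)·R_p = 43.84 Ω.
R_L loads the lower segment: effective lower R = 37.88 Ω.
V_out = 13.9 × 37.88/(43.84 + 37.88) = 6.443 V.

V_out ≈ 6.44 V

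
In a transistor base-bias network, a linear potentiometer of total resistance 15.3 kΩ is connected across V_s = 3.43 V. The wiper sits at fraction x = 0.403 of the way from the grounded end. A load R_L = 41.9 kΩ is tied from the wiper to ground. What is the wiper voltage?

Lower segment x·R_p = 6.166 kΩ; upper segment (1−x)·R_p = 9.134 kΩ.
Lower segment in parallel with the load: 6.166 ‖ 41.9 = 5.375 kΩ.
Loaded-divider output: V_out = 3.43 × 0.3705 = 1.271 V.

V_out ≈ 1.27 V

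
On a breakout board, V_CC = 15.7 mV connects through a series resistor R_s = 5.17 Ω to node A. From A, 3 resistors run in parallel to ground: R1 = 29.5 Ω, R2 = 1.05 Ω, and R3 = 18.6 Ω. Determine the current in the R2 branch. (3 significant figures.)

I ≈ 2.34 mA

Equivalent of the parallel group: R_p = 0.9615 Ω.
V_A = 15.7 × 0.9615/6.131 = 2.462 mV.
Branch current I = V_A/R2 = 2.462/1.05 = 2.345 mA.
(Check via current divider: I_total = 2.561 mA; share G_k/ΣG = 0.9157 → same result.)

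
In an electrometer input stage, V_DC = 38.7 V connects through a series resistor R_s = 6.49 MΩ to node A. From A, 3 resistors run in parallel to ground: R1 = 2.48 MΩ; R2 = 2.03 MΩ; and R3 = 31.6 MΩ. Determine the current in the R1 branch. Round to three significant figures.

Combine the parallel branches: R_p = (1/2.48 + 1/2.03 + 1/31.6)⁻¹ = 1.078 MΩ.
V_A = 38.7 × 1.078/7.568 = 5.513 V.
Branch current I = V_A/R1 = 5.513/2.48 = 2.223 µA.
(Equivalently: I_total = 5.114 µA, then current-divider fraction G_k/ΣG = 0.4348.)

I ≈ 2.22 µA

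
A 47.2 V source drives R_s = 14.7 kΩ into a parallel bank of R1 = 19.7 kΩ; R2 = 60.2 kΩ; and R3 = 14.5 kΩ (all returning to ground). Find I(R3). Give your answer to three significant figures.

Parallel bank: R_p = 1/(1/19.7 + 1/60.2 + 1/14.5) = 7.335 kΩ.
V_A = 47.2 × 7.335/22.03 = 15.71 V.
Branch current I = V_A/R3 = 15.71/14.5 = 1.084 mA.

I ≈ 1.08 mA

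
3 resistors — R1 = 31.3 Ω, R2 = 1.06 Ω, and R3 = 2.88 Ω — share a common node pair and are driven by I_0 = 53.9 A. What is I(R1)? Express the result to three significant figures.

Total conductance ΣG = 1/31.3 + 1/1.06 + 1/2.88 = 1.323 (units of 1/Ω).
R1 takes the fraction G_k/ΣG = 0.03195/1.323 = 0.02416, so I = 53.9 × 0.02416 = 1.302 A.

I ≈ 1.30 A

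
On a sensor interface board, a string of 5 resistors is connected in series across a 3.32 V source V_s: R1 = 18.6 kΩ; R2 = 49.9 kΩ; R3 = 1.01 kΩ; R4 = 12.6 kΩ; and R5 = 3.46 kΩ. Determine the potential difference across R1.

ΣR = 18.6 + 49.9 + 1.01 + 12.6 + 3.46 = 85.57 kΩ.
V = V_s · R/ΣR = 3.32 × 0.2174 = 0.7217 V.

V ≈ 0.722 V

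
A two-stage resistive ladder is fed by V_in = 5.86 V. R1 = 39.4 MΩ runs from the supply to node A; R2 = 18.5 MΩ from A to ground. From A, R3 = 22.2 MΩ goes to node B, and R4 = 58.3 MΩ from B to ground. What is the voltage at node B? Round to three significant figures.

V_B ≈ 1.17 V

Node A sees R2 in parallel with the series input of stage 2, R3 + R4 = 80.50 MΩ.
R2 ‖ (R3+R4) = 15.04 MΩ.
First divider: V_A = V_in · 15.04/(39.4 + 15.04) = 1.619 V.
Stage 2 is unloaded, so V_B = V_A · R4/(R3+R4) = 1.619 × 58.3/80.50 = 1.173 V.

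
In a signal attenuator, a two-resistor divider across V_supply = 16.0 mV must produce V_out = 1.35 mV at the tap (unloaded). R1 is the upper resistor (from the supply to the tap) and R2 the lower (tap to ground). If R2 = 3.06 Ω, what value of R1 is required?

R1 ≈ 33.2 Ω

V_out/V_supply = R2/(R1+R2) = 0.08438.
R1 = R2·(1/k − 1) = 3.06 × 10.85 = 33.21 Ω.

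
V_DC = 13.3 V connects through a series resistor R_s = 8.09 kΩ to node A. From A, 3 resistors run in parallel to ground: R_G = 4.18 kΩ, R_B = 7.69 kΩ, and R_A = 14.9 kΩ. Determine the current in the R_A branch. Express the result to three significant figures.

Combine the parallel branches: R_p = (1/4.18 + 1/7.69 + 1/14.9)⁻¹ = 2.292 kΩ.
V_A = 13.3 × 2.292/10.38 = 2.936 V.
Branch current I = V_A/R_A = 2.936/14.9 = 0.1970 mA.

I ≈ 0.197 mA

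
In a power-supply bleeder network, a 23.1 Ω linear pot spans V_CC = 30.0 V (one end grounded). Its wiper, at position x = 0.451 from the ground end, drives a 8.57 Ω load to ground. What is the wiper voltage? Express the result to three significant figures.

Split the track: R_lower = x·R_p = 10.42 Ω, R_upper = (1−x)·R_p = 12.68 Ω.
R_L loads the lower segment: effective lower R = 4.702 Ω.
Loaded-divider output: V_out = 30.0 × 0.2705 = 8.114 V.

V_out ≈ 8.11 V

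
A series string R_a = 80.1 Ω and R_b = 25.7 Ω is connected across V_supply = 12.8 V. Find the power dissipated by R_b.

The common current is I = 12.8/105.8 = 0.1210 A.
P(R_b) = I²·R_b = (0.1210)² × 25.7 = 0.3762 W.

P ≈ 0.376 W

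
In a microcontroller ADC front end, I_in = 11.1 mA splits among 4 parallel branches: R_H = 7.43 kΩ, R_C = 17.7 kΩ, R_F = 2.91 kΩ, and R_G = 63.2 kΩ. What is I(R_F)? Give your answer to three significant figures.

I ≈ 6.93 mA

Conductances: ΣG = 1/7.43 + 1/17.7 + 1/2.91 + 1/63.2 = 0.5506 (1/kΩ).
By the current-divider rule, I = I_in · G_k/ΣG = 11.1 × 0.6242 = 6.928 mA.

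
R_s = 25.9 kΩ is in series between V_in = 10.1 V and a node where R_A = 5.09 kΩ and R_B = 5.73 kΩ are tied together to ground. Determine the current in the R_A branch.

I ≈ 0.187 mA

Combine the parallel branches: R_p = (1/5.09 + 1/5.73)⁻¹ = 2.696 kΩ.
Node voltage V_A = V_in · R_p/(R_s + R_p) = 10.1 × 0.09426 = 0.9521 V.
Branch current I = V_A/R_A = 0.9521/5.09 = 0.1870 mA.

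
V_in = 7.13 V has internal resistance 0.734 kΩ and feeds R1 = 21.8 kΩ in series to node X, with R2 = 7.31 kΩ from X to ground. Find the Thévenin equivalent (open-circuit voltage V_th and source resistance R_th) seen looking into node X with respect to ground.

R1' = 0.734 + 21.8 = 22.53 kΩ (source resistance + R1).
V_th is the unloaded tap voltage: V_in · R2/(R1'+R2) = 7.13 × 0.2449 = 1.746 V.
Looking into X with the source shorted: R_th = R1'·R2/(R1'+R2) = 22.53 × 7.31/29.84 = 5.519 kΩ.

V_th ≈ 1.75 V, R_th ≈ 5.52 kΩ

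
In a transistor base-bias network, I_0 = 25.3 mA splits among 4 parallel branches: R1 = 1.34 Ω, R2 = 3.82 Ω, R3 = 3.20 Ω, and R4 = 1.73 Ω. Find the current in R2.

Conductances: ΣG = 1/1.34 + 1/3.82 + 1/3.20 + 1/1.73 = 1.899 (1/Ω).
Current divider: I(R2) = I_0 · G_k/ΣG = 25.3 × (0.2618/1.899) = 25.3 × 0.1379 = 3.488 mA.

I ≈ 3.49 mA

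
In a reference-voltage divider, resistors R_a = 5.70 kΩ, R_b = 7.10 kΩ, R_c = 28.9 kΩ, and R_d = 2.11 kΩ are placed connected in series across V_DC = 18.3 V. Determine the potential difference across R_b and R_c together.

Series total: ΣR = 5.70 + 7.10 + 28.9 + 2.11 = 43.81 kΩ.
R_{R_b..R_c} = 7.10 + 28.9 = 36.00 kΩ.
By the voltage-divider rule, V = 18.3 × 36.00/43.81 = 15.04 V.

V ≈ 15.0 V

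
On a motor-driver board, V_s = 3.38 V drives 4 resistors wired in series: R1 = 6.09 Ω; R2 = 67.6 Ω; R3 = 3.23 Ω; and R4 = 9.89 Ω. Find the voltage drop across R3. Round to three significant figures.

ΣR = 6.09 + 67.6 + 3.23 + 9.89 = 86.81 Ω.
By the voltage-divider rule, V = 3.38 × 3.230/86.81 = 0.1258 V.

V ≈ 0.126 V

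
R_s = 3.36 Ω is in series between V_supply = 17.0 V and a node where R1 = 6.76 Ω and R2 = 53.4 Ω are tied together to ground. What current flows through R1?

I ≈ 1.61 A

Equivalent of the parallel group: R_p = 6.000 Ω.
V_A by voltage divider: V_A = 17.0 × 6.000/(3.36 + 6.000) = 10.90 V.
I(R1) = V_A / R1 = 10.90/6.76 = 1.612 A.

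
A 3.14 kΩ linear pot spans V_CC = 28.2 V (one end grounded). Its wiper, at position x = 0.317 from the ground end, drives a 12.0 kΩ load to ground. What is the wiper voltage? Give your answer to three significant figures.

V_out ≈ 8.46 V

Lower segment x·R_p = 0.9954 kΩ; upper segment (1−x)·R_p = 2.145 kΩ.
(x·R_p) ‖ R_L = 0.9191 kΩ.
Loaded-divider output: V_out = 28.2 × 0.3000 = 8.460 V.
(Unloaded: V_out = x·V_CC = 8.94 V.)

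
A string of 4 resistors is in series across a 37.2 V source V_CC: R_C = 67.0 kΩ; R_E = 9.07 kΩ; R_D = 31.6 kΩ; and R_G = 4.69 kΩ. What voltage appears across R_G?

V ≈ 1.55 V

Total series resistance ΣR = 67.0 + 9.07 + 31.6 + 4.69 = 112.4 kΩ.
Voltage divider: V = V_CC · (4.690 / 112.4) = 37.2 × 0.04174 = 1.553 V.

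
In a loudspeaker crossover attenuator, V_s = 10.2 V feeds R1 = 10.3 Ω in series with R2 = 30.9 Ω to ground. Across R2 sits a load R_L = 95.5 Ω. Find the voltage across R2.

V_out ≈ 7.08 V

The load sits in parallel with R2, giving an effective lower resistance R2' = R2·R_L/(R2+R_L) = 23.35 Ω.
Then V_out = V_s · R2'/(R1 + R2') = 10.2 × 23.35/33.65 = 7.078 V.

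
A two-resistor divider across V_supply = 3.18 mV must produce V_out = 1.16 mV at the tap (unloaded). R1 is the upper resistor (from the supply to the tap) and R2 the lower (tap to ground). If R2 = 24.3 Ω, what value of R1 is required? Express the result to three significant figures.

R1 ≈ 42.3 Ω

V_out/V_supply = R2/(R1+R2) = 0.3648.
Rearranging, R1 = R2·(1−k)/k = 24.3 × 1.741 = 42.32 Ω.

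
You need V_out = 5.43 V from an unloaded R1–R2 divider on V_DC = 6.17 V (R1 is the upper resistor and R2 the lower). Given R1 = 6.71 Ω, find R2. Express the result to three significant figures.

Required fraction k = V_out/V_DC = 0.8801.
R2 = R1 · 0.8801/(1 − 0.8801) = 49.24 Ω.

R2 ≈ 49.2 Ω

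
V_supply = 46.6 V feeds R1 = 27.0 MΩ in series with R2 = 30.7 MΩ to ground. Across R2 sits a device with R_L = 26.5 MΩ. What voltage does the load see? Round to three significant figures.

R2 ‖ R_L = (30.7 × 26.5)/(30.7 + 26.5) = 14.22 MΩ.
Voltage divider with the loaded lower leg: V_out = 46.6 × 14.22/(27.0 + 14.22) = 46.6 × 0.3450 = 16.08 V.

V_out ≈ 16.1 V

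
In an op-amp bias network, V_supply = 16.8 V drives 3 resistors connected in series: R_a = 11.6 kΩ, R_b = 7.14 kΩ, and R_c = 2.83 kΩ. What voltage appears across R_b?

ΣR = 11.6 + 7.14 + 2.83 = 21.57 kΩ.
By the voltage-divider rule, V = 16.8 × 7.140/21.57 = 5.561 V.

V ≈ 5.56 V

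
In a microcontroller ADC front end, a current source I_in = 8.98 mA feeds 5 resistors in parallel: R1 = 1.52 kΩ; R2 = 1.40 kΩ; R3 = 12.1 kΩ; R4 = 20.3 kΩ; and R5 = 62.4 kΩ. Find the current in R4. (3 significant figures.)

Total conductance ΣG = 1/1.52 + 1/1.40 + 1/12.1 + 1/20.3 + 1/62.4 = 1.520 (units of 1/kΩ).
By the current-divider rule, I = I_in · G_k/ΣG = 8.98 × 0.03241 = 0.2910 mA.

I ≈ 0.291 mA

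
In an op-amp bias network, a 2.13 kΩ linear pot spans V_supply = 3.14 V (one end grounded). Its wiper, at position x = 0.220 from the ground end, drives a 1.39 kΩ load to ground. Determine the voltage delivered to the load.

Lower segment x·R_p = 0.4686 kΩ; upper segment (1−x)·R_p = 1.661 kΩ.
(x·R_p) ‖ R_L = 0.3505 kΩ.
Then V_out = V_supply · 0.3505/(1.661 + 0.3505) = 0.5470 V.

V_out ≈ 0.547 V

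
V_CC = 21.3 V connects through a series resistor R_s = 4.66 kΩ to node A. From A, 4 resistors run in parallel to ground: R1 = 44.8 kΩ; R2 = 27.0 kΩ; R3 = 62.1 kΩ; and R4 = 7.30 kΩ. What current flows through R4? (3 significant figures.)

Combine the parallel branches: R_p = (1/44.8 + 1/27.0 + 1/62.1 + 1/7.30)⁻¹ = 4.707 kΩ.
V_A = 21.3 × 4.707/9.367 = 10.70 V.
I(R4) = V_A / R4 = 10.70/7.30 = 1.466 mA.

I ≈ 1.47 mA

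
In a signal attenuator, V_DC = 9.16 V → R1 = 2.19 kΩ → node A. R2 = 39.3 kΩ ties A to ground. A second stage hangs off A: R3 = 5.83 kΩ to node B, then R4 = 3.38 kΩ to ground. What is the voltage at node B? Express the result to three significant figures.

Looking into the second stage from A: R3 + R4 = 9.210 kΩ appears in parallel with R2.
Effective lower resistance at A: R2 ‖ 9.210 = 7.461 kΩ.
V_A = 9.16 × 7.461/(2.19 + 7.461) = 7.082 V.
Then the unloaded second divider: V_B = V_A × R4/(R3+R4) = 7.082 × 0.3670 = 2.599 V.

V_B ≈ 2.60 V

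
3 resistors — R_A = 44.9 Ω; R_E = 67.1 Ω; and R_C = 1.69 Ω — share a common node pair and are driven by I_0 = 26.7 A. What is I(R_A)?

Conductances: ΣG = 1/44.9 + 1/67.1 + 1/1.69 = 0.6289 (1/Ω).
By the current-divider rule, I = I_0 · G_k/ΣG = 26.7 × 0.03541 = 0.9456 A.

I ≈ 0.946 A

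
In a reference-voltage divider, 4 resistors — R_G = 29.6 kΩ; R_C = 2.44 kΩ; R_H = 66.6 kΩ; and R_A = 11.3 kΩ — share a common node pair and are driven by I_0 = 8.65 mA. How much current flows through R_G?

I ≈ 0.534 mA

Total conductance ΣG = 1/29.6 + 1/2.44 + 1/66.6 + 1/11.3 = 0.5471 (units of 1/kΩ).
By the current-divider rule, I = I_0 · G_k/ΣG = 8.65 × 0.06175 = 0.5341 mA.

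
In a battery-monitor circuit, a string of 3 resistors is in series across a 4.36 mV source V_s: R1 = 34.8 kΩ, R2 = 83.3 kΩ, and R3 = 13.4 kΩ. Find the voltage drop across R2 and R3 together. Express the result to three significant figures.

ΣR = 34.8 + 83.3 + 13.4 = 131.5 kΩ.
R_{R2..R3} = 83.3 + 13.4 = 96.70 kΩ.
V = V_s · R/ΣR = 4.36 × 0.7354 = 3.206 mV.

V ≈ 3.21 mV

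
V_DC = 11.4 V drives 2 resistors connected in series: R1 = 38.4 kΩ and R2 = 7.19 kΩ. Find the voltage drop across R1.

Series total: ΣR = 38.4 + 7.19 = 45.59 kΩ.
V = V_DC · R/ΣR = 11.4 × 0.8423 = 9.602 V.

V ≈ 9.60 V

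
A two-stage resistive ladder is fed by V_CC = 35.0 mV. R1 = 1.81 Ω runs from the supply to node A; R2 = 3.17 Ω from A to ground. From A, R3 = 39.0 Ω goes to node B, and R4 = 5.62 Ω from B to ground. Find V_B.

V_B ≈ 2.74 mV

Looking into the second stage from A: R3 + R4 = 44.62 Ω appears in parallel with R2.
R2 ‖ (R3+R4) = 2.960 Ω.
V_A = 35.0 × 2.960/(1.81 + 2.960) = 21.72 mV.
Stage 2 is unloaded, so V_B = V_A · R4/(R3+R4) = 21.72 × 5.62/44.62 = 2.735 mV.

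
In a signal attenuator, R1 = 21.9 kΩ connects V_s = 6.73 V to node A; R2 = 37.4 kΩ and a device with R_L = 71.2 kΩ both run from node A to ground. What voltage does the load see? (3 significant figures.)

V_out ≈ 3.55 V

R2 ‖ R_L = (37.4 × 71.2)/(37.4 + 71.2) = 24.52 kΩ.
Then V_out = V_s · R2'/(R1 + R2') = 6.73 × 24.52/46.42 = 3.555 V.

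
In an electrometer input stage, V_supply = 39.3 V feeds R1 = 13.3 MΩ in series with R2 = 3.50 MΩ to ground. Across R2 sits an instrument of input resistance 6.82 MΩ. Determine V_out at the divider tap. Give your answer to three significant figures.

First combine the lower leg with the load: R2 ‖ R_L = 2.313 MΩ.
Then V_out = V_supply · R2'/(R1 + R2') = 39.3 × 2.313/15.61 = 5.822 V.

V_out ≈ 5.82 V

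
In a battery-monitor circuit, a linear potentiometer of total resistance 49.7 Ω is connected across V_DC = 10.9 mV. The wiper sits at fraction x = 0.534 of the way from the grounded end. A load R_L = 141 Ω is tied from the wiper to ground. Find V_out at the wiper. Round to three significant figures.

Lower segment x·R_p = 26.54 Ω; upper segment (1−x)·R_p = 23.16 Ω.
Lower segment in parallel with the load: 26.54 ‖ 141 = 22.34 Ω.
Then V_out = V_DC · 22.34/(23.16 + 22.34) = 5.351 mV.

V_out ≈ 5.35 mV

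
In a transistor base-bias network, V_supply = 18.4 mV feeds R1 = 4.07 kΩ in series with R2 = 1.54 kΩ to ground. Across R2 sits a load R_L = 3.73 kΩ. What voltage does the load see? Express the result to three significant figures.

V_out ≈ 3.89 mV

R2 ‖ R_L = (1.54 × 3.73)/(1.54 + 3.73) = 1.090 kΩ.
Now apply the divider: V_out = 18.4 × 0.2112 = 3.887 mV.
(Unloaded it would be 5.05 mV; the load pulls it down.)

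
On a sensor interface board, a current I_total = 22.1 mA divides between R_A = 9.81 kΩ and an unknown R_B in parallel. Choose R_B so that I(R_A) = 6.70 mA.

R_B ≈ 4.27 kΩ

Two-branch current divider: I_A = I_total · R_B/(R_A + R_B).
6.70/22.1 = R_B/(R_A + R_B) → R_B = R_A · (0.3032)/(1 − 0.3032) = 9.81 × 0.4351 = 4.268 kΩ.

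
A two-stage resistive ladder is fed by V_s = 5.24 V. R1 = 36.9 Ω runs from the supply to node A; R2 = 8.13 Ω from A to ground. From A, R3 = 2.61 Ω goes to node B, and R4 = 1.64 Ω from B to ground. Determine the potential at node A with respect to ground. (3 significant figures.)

Looking into the second stage from A: R3 + R4 = 4.250 Ω appears in parallel with R2.
Effective lower resistance at A: R2 ‖ 4.250 = 2.791 Ω.
V_A = 5.24 × 2.791/(36.9 + 2.791) = 0.3685 V.

V_A ≈ 0.368 V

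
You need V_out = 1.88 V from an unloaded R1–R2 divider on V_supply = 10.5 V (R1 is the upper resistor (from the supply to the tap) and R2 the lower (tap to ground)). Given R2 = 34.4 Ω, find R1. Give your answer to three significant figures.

R1 ≈ 158 Ω

Required fraction k = V_out/V_supply = 0.1790.
So R1 = R2 · (V_supply/V_out − 1) = 34.4 × (10.5/1.88 − 1) = 34.4 × 4.585 = 157.7 Ω.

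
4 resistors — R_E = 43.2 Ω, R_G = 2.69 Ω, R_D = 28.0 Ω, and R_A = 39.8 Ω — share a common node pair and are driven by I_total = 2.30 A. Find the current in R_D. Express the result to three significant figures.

ΣG = 1/43.2 + 1/2.69 + 1/28.0 + 1/39.8 = 0.4557.
R_D takes the fraction G_k/ΣG = 0.03571/0.4557 = 0.07837, so I = 2.30 × 0.07837 = 0.1802 A.

I ≈ 0.180 A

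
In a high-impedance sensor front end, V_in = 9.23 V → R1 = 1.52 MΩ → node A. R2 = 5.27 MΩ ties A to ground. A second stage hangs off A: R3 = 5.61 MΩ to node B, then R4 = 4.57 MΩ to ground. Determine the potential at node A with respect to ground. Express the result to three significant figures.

V_A ≈ 6.42 V

The second stage (R3 + R4 = 10.18 MΩ) loads node A in parallel with R2.
R2 ‖ (R3+R4) = 3.472 MΩ.
V_A = 9.23 × 3.472/(1.52 + 3.472) = 6.420 V.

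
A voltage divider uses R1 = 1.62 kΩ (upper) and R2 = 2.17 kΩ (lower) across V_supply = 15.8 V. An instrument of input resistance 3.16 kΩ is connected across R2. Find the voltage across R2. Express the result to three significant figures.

First combine the lower leg with the load: R2 ‖ R_L = 1.287 kΩ.
Voltage divider with the loaded lower leg: V_out = 15.8 × 1.287/(1.62 + 1.287) = 15.8 × 0.4426 = 6.994 V.
(Unloaded it would be 9.05 V; the load pulls it down.)

V_out ≈ 6.99 V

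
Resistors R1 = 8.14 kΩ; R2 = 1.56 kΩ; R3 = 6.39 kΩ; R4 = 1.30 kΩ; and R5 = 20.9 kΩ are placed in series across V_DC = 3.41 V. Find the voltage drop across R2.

V ≈ 0.139 V

Series total: ΣR = 8.14 + 1.56 + 6.39 + 1.30 + 20.9 = 38.29 kΩ.
Voltage divider: V = V_DC · (1.560 / 38.29) = 3.41 × 0.04074 = 0.1389 V.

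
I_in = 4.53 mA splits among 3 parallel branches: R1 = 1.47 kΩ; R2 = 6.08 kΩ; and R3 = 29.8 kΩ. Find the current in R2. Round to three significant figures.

I ≈ 0.848 mA

Conductances: ΣG = 1/1.47 + 1/6.08 + 1/29.8 = 0.8783 (1/kΩ).
By the current-divider rule, I = I_in · G_k/ΣG = 4.53 × 0.1873 = 0.8483 mA.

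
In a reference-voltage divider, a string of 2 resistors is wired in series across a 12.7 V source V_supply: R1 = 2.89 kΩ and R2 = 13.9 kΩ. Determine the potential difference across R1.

V ≈ 2.19 V

Series total: ΣR = 2.89 + 13.9 = 16.79 kΩ.
V = V_supply · R/ΣR = 12.7 × 0.1721 = 2.186 V.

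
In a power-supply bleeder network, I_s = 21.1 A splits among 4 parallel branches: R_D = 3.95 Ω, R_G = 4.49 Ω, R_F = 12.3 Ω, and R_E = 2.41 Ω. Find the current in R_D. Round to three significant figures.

Conductances: ΣG = 1/3.95 + 1/4.49 + 1/12.3 + 1/2.41 = 0.9721 (1/Ω).
Current divider: I(R_D) = I_s · G_k/ΣG = 21.1 × (0.2532/0.9721) = 21.1 × 0.2604 = 5.495 A.

I ≈ 5.49 A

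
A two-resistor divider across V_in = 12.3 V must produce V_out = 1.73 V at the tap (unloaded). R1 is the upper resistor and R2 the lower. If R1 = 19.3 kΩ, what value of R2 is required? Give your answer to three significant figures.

R2 ≈ 3.16 kΩ

The divider ratio is R2/(R1+R2) = 1.73/12.3 = 0.1407.
R2 = R1 · 0.1407/(1 − 0.1407) = 3.159 kΩ.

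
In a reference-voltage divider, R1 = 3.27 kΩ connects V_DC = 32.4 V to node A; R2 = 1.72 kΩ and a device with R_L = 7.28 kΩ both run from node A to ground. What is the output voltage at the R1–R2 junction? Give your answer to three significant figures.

The load sits in parallel with R2, giving an effective lower resistance R2' = R2·R_L/(R2+R_L) = 1.391 kΩ.
Voltage divider with the loaded lower leg: V_out = 32.4 × 1.391/(3.27 + 1.391) = 32.4 × 0.2985 = 9.671 V.
(Unloaded it would be 11.2 V; the load pulls it down.)

V_out ≈ 9.67 V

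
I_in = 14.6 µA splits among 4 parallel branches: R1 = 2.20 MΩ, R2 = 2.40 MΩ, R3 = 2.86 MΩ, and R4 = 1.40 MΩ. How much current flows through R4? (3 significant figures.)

I ≈ 5.39 µA

Conductances: ΣG = 1/2.20 + 1/2.40 + 1/2.86 + 1/1.40 = 1.935 (1/MΩ).
By the current-divider rule, I = I_in · G_k/ΣG = 14.6 × 0.3691 = 5.389 µA.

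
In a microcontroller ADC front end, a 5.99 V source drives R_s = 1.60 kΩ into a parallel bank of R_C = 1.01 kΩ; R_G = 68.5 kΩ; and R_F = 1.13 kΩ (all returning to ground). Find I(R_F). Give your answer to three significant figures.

I ≈ 1.32 mA

Combine the parallel branches: R_p = (1/1.01 + 1/68.5 + 1/1.13)⁻¹ = 0.5292 kΩ.
V_A by voltage divider: V_A = 5.99 × 0.5292/(1.60 + 0.5292) = 1.489 V.
Branch current I = V_A/R_F = 1.489/1.13 = 1.317 mA.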